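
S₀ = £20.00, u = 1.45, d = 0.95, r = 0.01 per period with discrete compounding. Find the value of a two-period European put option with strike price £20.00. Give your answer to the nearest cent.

Risk-neutral probability p = (1 + 0.01 − 0.95)/(1.45 − 0.95) = 0.0600/0.5000 = 0.1200
Terminal stock prices: S_uu = 42.05, S_ud = 27.55, S_dd = 18.05
Terminal payoffs (K − S): max(-22.05, 0) = 0, max(-7.55, 0) = 0, max(1.95, 0) = 1.95
Node u (S = 29): V_u = 1/1.01·[0.1200·0.0000 + 0.8800·0.0000] = 0.0000
Node d (S = 19): V_d = 1/1.01·[0.1200·0.0000 + 0.8800·1.9500] = 1.6990
Node 0 (S = 20): V_0 = 1/1.01·[0.1200·0.0000 + 0.8800·1.6990] = 1.4803

£1.48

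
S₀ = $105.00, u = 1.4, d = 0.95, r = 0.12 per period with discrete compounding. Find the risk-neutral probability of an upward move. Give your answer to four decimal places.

p = 0.3778

Risk-neutral probability p = (1 + 0.12 − 0.95)/(1.4 − 0.95) = 0.1700/0.4500 = 0.3778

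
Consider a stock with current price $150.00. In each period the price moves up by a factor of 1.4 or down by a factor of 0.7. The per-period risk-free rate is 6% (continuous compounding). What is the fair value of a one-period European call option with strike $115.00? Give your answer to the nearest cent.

Risk-neutral probability p = (e^0.06 − 0.7)/(1.4 − 0.7) = 0.3618/0.7000 = 0.5169
Terminal stock prices: S_u = 210, S_d = 105
Terminal payoffs (S − K): max(95, 0) = 95, max(-10, 0) = 0
Node 0 (S = 150): V_0 = e^(−0.06)·[0.5169·95.0000 + 0.4831·0.0000] = 46.2467

$46.25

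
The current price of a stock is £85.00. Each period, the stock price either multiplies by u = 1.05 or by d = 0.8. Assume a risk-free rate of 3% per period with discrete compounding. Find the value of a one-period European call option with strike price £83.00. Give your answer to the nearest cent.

Risk-neutral probability p = (1 + 0.03 − 0.8)/(1.05 − 0.8) = 0.2300/0.2500 = 0.9200
Terminal stock prices: S_u = 89.25, S_d = 68
Terminal payoffs (S − K): max(6.25, 0) = 6.25, max(-15, 0) = 0
Node 0 (S = 85): V_0 = 1/1.03·[0.9200·6.2500 + 0.0800·0.0000] = 5.5825

£5.58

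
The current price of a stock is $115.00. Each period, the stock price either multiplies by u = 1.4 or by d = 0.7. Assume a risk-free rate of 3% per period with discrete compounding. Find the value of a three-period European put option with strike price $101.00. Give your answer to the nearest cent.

$16.31

Risk-neutral probability p = (1 + 0.03 − 0.7)/(1.4 − 0.7) = 0.3300/0.7000 = 0.4714
Terminal stock prices: S_uuu = 315.6, S_uud = 157.8, S_udd = 78.89, S_ddd = 39.44
Terminal payoffs (K − S): max(-214.6, 0) = 0, max(-56.78, 0) = 0, max(22.11, 0) = 22.11, max(61.56, 0) = 61.56
Node uu (S = 225.4): V_uu = 1/1.03·[0.4714·0.0000 + 0.5286·0.0000] = 0.0000
Node ud (S = 112.7): V_ud = 1/1.03·[0.4714·0.0000 + 0.5286·22.1100] = 11.3463
Node dd (S = 56.35): V_dd = 1/1.03·[0.4714·22.1100 + 0.5286·61.5550] = 41.7083
Node u (S = 161): V_u = 1/1.03·[0.4714·0.0000 + 0.5286·11.3463] = 5.8227
Node d (S = 80.5): V_d = 1/1.03·[0.4714·11.3463 + 0.5286·41.7083] = 26.5969
Node 0 (S = 115): V_0 = 1/1.03·[0.4714·5.8227 + 0.5286·26.5969] = 16.3139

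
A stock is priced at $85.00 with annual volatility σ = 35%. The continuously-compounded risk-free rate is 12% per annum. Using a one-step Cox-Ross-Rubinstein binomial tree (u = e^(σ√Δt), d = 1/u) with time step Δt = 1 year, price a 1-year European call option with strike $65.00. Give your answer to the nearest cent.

$29.20

CRR parameters: u = e^(σ√Δt) = e^(0.35·√1) = 1.4191, d = 1/u = 0.7047
Per-period rate: rΔt = 0.12·1 = 0.12, so R = e^0.12 = 1.1275
Risk-neutral probability p = (e^0.12 − 0.7047)/(1.4191 − 0.7047) = 0.4228/0.7144 = 0.5919
Terminal stock prices: S_u = 120.6, S_d = 59.9
Terminal payoffs (S − K): max(55.62, 0) = 55.62, max(-5.102, 0) = 0
Node 0 (S = 85): V_0 = e^(−0.12)·[0.5919·55.6207 + 0.4081·0.0000] = 29.1969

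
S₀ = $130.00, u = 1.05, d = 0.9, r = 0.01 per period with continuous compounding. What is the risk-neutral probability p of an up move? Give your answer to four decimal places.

Risk-neutral probability p = (e^0.01 − 0.9)/(1.05 − 0.9) = 0.1101/0.1500 = 0.7337

p = 0.7337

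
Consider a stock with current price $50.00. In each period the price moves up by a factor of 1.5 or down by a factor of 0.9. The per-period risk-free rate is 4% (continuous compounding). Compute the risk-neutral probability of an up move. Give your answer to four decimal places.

p = 0.2347

Risk-neutral probability p = (e^0.04 − 0.9)/(1.5 − 0.9) = 0.1408/0.6000 = 0.2347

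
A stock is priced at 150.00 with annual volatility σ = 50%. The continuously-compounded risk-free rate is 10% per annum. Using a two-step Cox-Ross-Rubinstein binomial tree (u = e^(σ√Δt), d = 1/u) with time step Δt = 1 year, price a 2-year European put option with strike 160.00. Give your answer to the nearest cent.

27.43

CRR parameters: u = e^(σ√Δt) = e^(0.5·√1) = 1.6487, d = 1/u = 0.6065
Per-period rate: rΔt = 0.1·1 = 0.1, so R = e^0.1 = 1.1052
Risk-neutral probability p = (e^0.1 − 0.6065)/(1.6487 − 0.6065) = 0.4986/1.0422 = 0.4785
Terminal stock prices: S_uu = 407.7, S_ud = 150, S_dd = 55.18
Terminal payoffs (K − S): max(-247.7, 0) = 0, max(10, 0) = 10, max(104.8, 0) = 104.8
Node u (S = 247.3): V_u = e^(−0.1)·[0.4785·0.0000 + 0.5215·10.0000] = 4.7191
Node d (S = 90.98): V_d = e^(−0.1)·[0.4785·10.0000 + 0.5215·104.8181] = 53.7944
Node 0 (S = 150): V_0 = e^(−0.1)·[0.4785·4.7191 + 0.5215·53.7944] = 27.4294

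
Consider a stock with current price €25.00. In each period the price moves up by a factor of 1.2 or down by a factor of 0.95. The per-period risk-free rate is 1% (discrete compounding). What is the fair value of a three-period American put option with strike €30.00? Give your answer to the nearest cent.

€5.10

Risk-neutral probability p = (1 + 0.01 − 0.95)/(1.2 − 0.95) = 0.0600/0.2500 = 0.2400
Terminal stock prices: S_uuu = 43.2, S_uud = 34.2, S_udd = 27.07, S_ddd = 21.43
Terminal payoffs (K − S): max(-13.2, 0) = 0, max(-4.2, 0) = 0, max(2.925, 0) = 2.925, max(8.566, 0) = 8.566
Node uu (S = 36): continuation = 1/1.01·[0.2400·0.0000 + 0.7600·0.0000] = 0.0000; exercise value = 0.0000 ≤ continuation, so V_uu = 0.0000
Node ud (S = 28.5): continuation = 1/1.01·[0.2400·0.0000 + 0.7600·2.9250] = 2.2010; exercise value = 1.5000 ≤ continuation, so V_ud = 2.2010
Node dd (S = 22.56): continuation = 1/1.01·[0.2400·2.9250 + 0.7600·8.5656] = 7.1405; exercise value = 7.4375 > continuation, so V_dd = 7.4375 (exercise)
Node u (S = 30): continuation = 1/1.01·[0.2400·0.0000 + 0.7600·2.2010] = 1.6562; exercise value = 0.0000 ≤ continuation, so V_u = 1.6562
Node d (S = 23.75): continuation = 1/1.01·[0.2400·2.2010 + 0.7600·7.4375] = 6.1195; exercise value = 6.2500 > continuation, so V_d = 6.2500 (exercise)
Node 0 (S = 25): continuation = 1/1.01·[0.2400·1.6562 + 0.7600·6.2500] = 5.0965; exercise value = 5.0000 ≤ continuation, so V_0 = 5.0965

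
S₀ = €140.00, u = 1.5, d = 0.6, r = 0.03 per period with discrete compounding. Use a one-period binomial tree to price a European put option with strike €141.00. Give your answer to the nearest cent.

Risk-neutral probability p = (1 + 0.03 − 0.6)/(1.5 − 0.6) = 0.4300/0.9000 = 0.4778
Terminal stock prices: S_u = 210, S_d = 84
Terminal payoffs (K − S): max(-69, 0) = 0, max(57, 0) = 57
Node 0 (S = 140): V_0 = 1/1.03·[0.4778·0.0000 + 0.5222·57.0000] = 28.8997

€28.90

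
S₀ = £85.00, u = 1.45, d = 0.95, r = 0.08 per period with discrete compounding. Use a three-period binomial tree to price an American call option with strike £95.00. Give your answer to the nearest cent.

Risk-neutral probability p = (1 + 0.08 − 0.95)/(1.45 − 0.95) = 0.1300/0.5000 = 0.2600
Terminal stock prices: S_uuu = 259.1, S_uud = 169.8, S_udd = 111.2, S_ddd = 72.88
Terminal payoffs (S − K): max(164.1, 0) = 164.1, max(74.78, 0) = 74.78, max(16.23, 0) = 16.23, max(-22.12, 0) = 0
Node uu (S = 178.7): continuation = 1/1.08·[0.2600·164.1331 + 0.7400·74.7769] = 90.7495; exercise value = 83.7125 ≤ continuation, so V_uu = 90.7495
Node ud (S = 117.1): continuation = 1/1.08·[0.2600·74.7769 + 0.7400·16.2331] = 29.1245; exercise value = 22.0875 ≤ continuation, so V_ud = 29.1245
Node dd (S = 76.71): continuation = 1/1.08·[0.2600·16.2331 + 0.7400·0.0000] = 3.9080; exercise value = 0.0000 ≤ continuation, so V_dd = 3.9080
Node u (S = 123.2): continuation = 1/1.08·[0.2600·90.7495 + 0.7400·29.1245] = 41.8028; exercise value = 28.2500 ≤ continuation, so V_u = 41.8028
Node d (S = 80.75): continuation = 1/1.08·[0.2600·29.1245 + 0.7400·3.9080] = 9.6891; exercise value = 0.0000 ≤ continuation, so V_d = 9.6891
Node 0 (S = 85): continuation = 1/1.08·[0.2600·41.8028 + 0.7400·9.6891] = 16.7025; exercise value = 0.0000 ≤ continuation, so V_0 = 16.7025

£16.70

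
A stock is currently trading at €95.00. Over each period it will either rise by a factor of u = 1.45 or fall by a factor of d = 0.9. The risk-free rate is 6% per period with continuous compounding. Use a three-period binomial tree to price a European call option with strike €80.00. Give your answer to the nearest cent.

€31.33

Risk-neutral probability p = (e^0.06 − 0.9)/(1.45 − 0.9) = 0.1618/0.5500 = 0.2942
Terminal stock prices: S_uuu = 289.6, S_uud = 179.8, S_udd = 111.6, S_ddd = 69.26
Terminal payoffs (S − K): max(209.6, 0) = 209.6, max(99.76, 0) = 99.76, max(31.58, 0) = 31.58, max(-10.74, 0) = 0
Node uu (S = 199.7): V_uu = e^(−0.06)·[0.2942·209.6194 + 0.7058·99.7638] = 124.3963
Node ud (S = 124): V_ud = e^(−0.06)·[0.2942·99.7638 + 0.7058·31.5775] = 48.6338
Node dd (S = 76.95): V_dd = e^(−0.06)·[0.2942·31.5775 + 0.7058·0.0000] = 8.7505
Node u (S = 137.8): V_u = e^(−0.06)·[0.2942·124.3963 + 0.7058·48.6338] = 66.7964
Node d (S = 85.5): V_d = e^(−0.06)·[0.2942·48.6338 + 0.7058·8.7505] = 19.2931
Node 0 (S = 95): V_0 = e^(−0.06)·[0.2942·66.7964 + 0.7058·19.2931] = 31.3333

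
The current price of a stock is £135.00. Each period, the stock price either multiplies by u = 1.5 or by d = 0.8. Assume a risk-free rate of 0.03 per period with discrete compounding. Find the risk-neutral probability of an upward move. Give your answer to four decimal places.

Risk-neutral probability p = (1 + 0.03 − 0.8)/(1.5 − 0.8) = 0.2300/0.7000 = 0.3286

p = 0.3286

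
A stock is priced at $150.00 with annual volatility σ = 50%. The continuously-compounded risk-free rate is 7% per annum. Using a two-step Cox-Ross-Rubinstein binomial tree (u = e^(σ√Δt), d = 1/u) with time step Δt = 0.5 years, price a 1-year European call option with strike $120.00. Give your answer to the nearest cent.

CRR parameters: u = e^(σ√Δt) = e^(0.5·√0.5) = 1.4241, d = 1/u = 0.7022
Per-period rate: rΔt = 0.07·0.5 = 0.035, so R = e^0.035 = 1.0356
Risk-neutral probability p = (e^0.035 − 0.7022)/(1.4241 − 0.7022) = 0.3334/0.7219 = 0.4619
Terminal stock prices: S_uu = 304.2, S_ud = 150, S_dd = 73.96
Terminal payoffs (S − K): max(184.2, 0) = 184.2, max(30, 0) = 30, max(-46.04, 0) = 0
Node u (S = 213.6): V_u = e^(−0.035)·[0.4619·184.2172 + 0.5381·30.0000] = 97.7452
Node d (S = 105.3): V_d = e^(−0.035)·[0.4619·30.0000 + 0.5381·0.0000] = 13.3793
Node 0 (S = 150): V_0 = e^(−0.035)·[0.4619·97.7452 + 0.5381·13.3793] = 50.5442

$50.54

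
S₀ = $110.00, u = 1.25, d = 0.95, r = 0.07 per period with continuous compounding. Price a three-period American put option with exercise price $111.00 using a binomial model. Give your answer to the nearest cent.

$3.59

Risk-neutral probability p = (e^0.07 − 0.95)/(1.25 − 0.95) = 0.1225/0.3000 = 0.4084
Terminal stock prices: S_uuu = 214.8, S_uud = 163.3, S_udd = 124.1, S_ddd = 94.31
Terminal payoffs (K − S): max(-103.8, 0) = 0, max(-52.28, 0) = 0, max(-13.09, 0) = 0, max(16.69, 0) = 16.69
Node uu (S = 171.9): continuation = e^(−0.07)·[0.4084·0.0000 + 0.5916·0.0000] = 0.0000; exercise value = 0.0000 ≤ continuation, so V_uu = 0.0000
Node ud (S = 130.6): continuation = e^(−0.07)·[0.4084·0.0000 + 0.5916·0.0000] = 0.0000; exercise value = 0.0000 ≤ continuation, so V_ud = 0.0000
Node dd (S = 99.27): continuation = e^(−0.07)·[0.4084·0.0000 + 0.5916·16.6888] = 9.2062; exercise value = 11.7250 > continuation, so V_dd = 11.7250 (exercise)
Node u (S = 137.5): continuation = e^(−0.07)·[0.4084·0.0000 + 0.5916·0.0000] = 0.0000; exercise value = 0.0000 ≤ continuation, so V_u = 0.0000
Node d (S = 104.5): continuation = e^(−0.07)·[0.4084·0.0000 + 0.5916·11.7250] = 6.4680; exercise value = 6.5000 > continuation, so V_d = 6.5000 (exercise)
Node 0 (S = 110): continuation = e^(−0.07)·[0.4084·0.0000 + 0.5916·6.5000] = 3.5857; exercise value = 1.0000 ≤ continuation, so V_0 = 3.5857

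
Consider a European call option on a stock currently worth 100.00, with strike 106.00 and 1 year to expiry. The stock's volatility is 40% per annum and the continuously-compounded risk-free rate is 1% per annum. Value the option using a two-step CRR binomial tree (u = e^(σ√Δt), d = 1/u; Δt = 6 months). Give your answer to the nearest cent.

13.34

CRR parameters: u = e^(σ√Δt) = e^(0.4·√0.5) = 1.3269, d = 1/u = 0.7536
Per-period rate: rΔt = 0.01·0.5 = 0.005, so R = e^0.005 = 1.0050
Risk-neutral probability p = (e^0.005 − 0.7536)/(1.3269 − 0.7536) = 0.2514/0.5733 = 0.4385
Terminal stock prices: S_uu = 176.1, S_ud = 100, S_dd = 56.8
Terminal payoffs (S − K): max(70.07, 0) = 70.07, max(-6, 0) = 0, max(-49.2, 0) = 0
Node u (S = 132.7): V_u = e^(−0.005)·[0.4385·70.0654 + 0.5615·0.0000] = 30.5705
Node d (S = 75.36): V_d = e^(−0.005)·[0.4385·0.0000 + 0.5615·0.0000] = 0.0000
Node 0 (S = 100): V_0 = e^(−0.005)·[0.4385·30.5705 + 0.5615·0.0000] = 13.3383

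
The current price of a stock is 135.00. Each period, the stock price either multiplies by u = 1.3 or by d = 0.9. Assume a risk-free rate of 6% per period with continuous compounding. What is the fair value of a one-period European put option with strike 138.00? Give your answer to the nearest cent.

9.25

Risk-neutral probability p = (e^0.06 − 0.9)/(1.3 − 0.9) = 0.1618/0.4000 = 0.4046
Terminal stock prices: S_u = 175.5, S_d = 121.5
Terminal payoffs (K − S): max(-37.5, 0) = 0, max(16.5, 0) = 16.5
Node 0 (S = 135): V_0 = e^(−0.06)·[0.4046·0.0000 + 0.5954·16.5000] = 9.2521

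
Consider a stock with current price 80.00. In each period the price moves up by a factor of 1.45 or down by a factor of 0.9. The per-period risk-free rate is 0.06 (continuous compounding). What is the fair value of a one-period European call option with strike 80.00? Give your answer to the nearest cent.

9.98

Risk-neutral probability p = (e^0.06 − 0.9)/(1.45 − 0.9) = 0.1618/0.5500 = 0.2942
Terminal stock prices: S_u = 116, S_d = 72
Terminal payoffs (S − K): max(36, 0) = 36, max(-8, 0) = 0
Node 0 (S = 80): V_0 = e^(−0.06)·[0.2942·36.0000 + 0.7058·0.0000] = 9.9761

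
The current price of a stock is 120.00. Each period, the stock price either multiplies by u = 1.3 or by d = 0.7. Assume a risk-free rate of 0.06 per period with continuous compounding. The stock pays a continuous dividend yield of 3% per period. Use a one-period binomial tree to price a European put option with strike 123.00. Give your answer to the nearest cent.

Per-period risk-free factor R = e^0.06 = 1.0618; dividend-adjusted growth = e^(0.06−0.03) = 1.0305.
Risk-neutral probability p = (1.0305 − 0.7)/(1.3 − 0.7) = 0.3305/0.6000 = 0.5508
Terminal stock prices: S_u = 156, S_d = 84
Terminal payoffs (K − S): max(-33, 0) = 0, max(39, 0) = 39
Node 0 (S = 120): V_0 = e^(−0.06)·[0.5508·0.0000 + 0.4492·39.0000] = 16.5001

16.50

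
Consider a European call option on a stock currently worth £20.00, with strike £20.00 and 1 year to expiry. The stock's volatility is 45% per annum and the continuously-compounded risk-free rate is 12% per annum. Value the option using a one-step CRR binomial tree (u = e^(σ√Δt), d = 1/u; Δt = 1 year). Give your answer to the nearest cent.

CRR parameters: u = e^(σ√Δt) = e^(0.45·√1) = 1.5683, d = 1/u = 0.6376
Per-period rate: rΔt = 0.12·1 = 0.12, so R = e^0.12 = 1.1275
Risk-neutral probability p = (e^0.12 − 0.6376)/(1.5683 − 0.6376) = 0.4899/0.9307 = 0.5264
Terminal stock prices: S_u = 31.37, S_d = 12.75
Terminal payoffs (S − K): max(11.37, 0) = 11.37, max(-7.247, 0) = 0
Node 0 (S = 20): V_0 = e^(−0.12)·[0.5264·11.3662 + 0.4736·0.0000] = 5.3061

£5.31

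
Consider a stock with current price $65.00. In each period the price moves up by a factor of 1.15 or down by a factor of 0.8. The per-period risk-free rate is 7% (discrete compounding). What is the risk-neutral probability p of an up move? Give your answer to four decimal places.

Risk-neutral probability p = (1 + 0.07 − 0.8)/(1.15 − 0.8) = 0.2700/0.3500 = 0.7714

p = 0.7714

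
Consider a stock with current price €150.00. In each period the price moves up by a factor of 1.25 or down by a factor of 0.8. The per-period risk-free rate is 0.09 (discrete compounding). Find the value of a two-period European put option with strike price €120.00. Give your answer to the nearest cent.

€2.55

Risk-neutral probability p = (1 + 0.09 − 0.8)/(1.25 − 0.8) = 0.2900/0.4500 = 0.6444
Terminal stock prices: S_uu = 234.4, S_ud = 150, S_dd = 96
Terminal payoffs (K − S): max(-114.4, 0) = 0, max(-30, 0) = 0, max(24, 0) = 24
Node u (S = 187.5): V_u = 1/1.09·[0.6444·0.0000 + 0.3556·0.0000] = 0.0000
Node d (S = 120): V_d = 1/1.09·[0.6444·0.0000 + 0.3556·24.0000] = 7.8287
Node 0 (S = 150): V_0 = 1/1.09·[0.6444·0.0000 + 0.3556·7.8287] = 2.5537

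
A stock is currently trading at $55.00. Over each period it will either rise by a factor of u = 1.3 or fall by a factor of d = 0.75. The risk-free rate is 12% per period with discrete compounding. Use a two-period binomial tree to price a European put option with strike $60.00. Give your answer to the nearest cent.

$4.72

Risk-neutral probability p = (1 + 0.12 − 0.75)/(1.3 − 0.75) = 0.3700/0.5500 = 0.6727
Terminal stock prices: S_uu = 92.95, S_ud = 53.62, S_dd = 30.94
Terminal payoffs (K − S): max(-32.95, 0) = 0, max(6.375, 0) = 6.375, max(29.06, 0) = 29.06
Node u (S = 71.5): V_u = 1/1.12·[0.6727·0.0000 + 0.3273·6.3750] = 1.8628
Node d (S = 41.25): V_d = 1/1.12·[0.6727·6.3750 + 0.3273·29.0625] = 12.3214
Node 0 (S = 55): V_0 = 1/1.12·[0.6727·1.8628 + 0.3273·12.3214] = 4.7193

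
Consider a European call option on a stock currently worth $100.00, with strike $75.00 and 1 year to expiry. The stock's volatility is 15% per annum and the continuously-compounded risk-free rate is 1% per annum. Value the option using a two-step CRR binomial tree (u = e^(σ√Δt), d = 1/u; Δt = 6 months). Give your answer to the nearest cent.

CRR parameters: u = e^(σ√Δt) = e^(0.15·√0.5) = 1.1119, d = 1/u = 0.8994
Per-period rate: rΔt = 0.01·0.5 = 0.005, so R = e^0.005 = 1.0050
Risk-neutral probability p = (e^0.005 − 0.8994)/(1.1119 − 0.8994) = 0.1056/0.2125 = 0.4971
Terminal stock prices: S_uu = 123.6, S_ud = 100, S_dd = 80.89
Terminal payoffs (S − K): max(48.63, 0) = 48.63, max(25, 0) = 25, max(5.886, 0) = 5.886
Node u (S = 111.2): V_u = e^(−0.005)·[0.4971·48.6311 + 0.5029·25.0000] = 36.5636
Node d (S = 89.94): V_d = e^(−0.005)·[0.4971·25.0000 + 0.5029·5.8858] = 15.3106
Node 0 (S = 100): V_0 = e^(−0.005)·[0.4971·36.5636 + 0.5029·15.3106] = 25.7463

$25.75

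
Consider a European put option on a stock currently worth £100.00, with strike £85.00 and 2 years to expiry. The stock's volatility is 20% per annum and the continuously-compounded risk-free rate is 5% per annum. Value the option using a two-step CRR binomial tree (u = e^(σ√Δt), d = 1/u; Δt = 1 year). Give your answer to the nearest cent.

CRR parameters: u = e^(σ√Δt) = e^(0.2·√1) = 1.2214, d = 1/u = 0.8187
Per-period rate: rΔt = 0.05·1 = 0.05, so R = e^0.05 = 1.0513
Risk-neutral probability p = (e^0.05 − 0.8187)/(1.2214 − 0.8187) = 0.2325/0.4027 = 0.5775
Terminal stock prices: S_uu = 149.2, S_ud = 100, S_dd = 67.03
Terminal payoffs (K − S): max(-64.18, 0) = 0, max(-15, 0) = 0, max(17.97, 0) = 17.97
Node u (S = 122.1): V_u = e^(−0.05)·[0.5775·0.0000 + 0.4225·0.0000] = 0.0000
Node d (S = 81.87): V_d = e^(−0.05)·[0.5775·0.0000 + 0.4225·17.9680] = 7.2214
Node 0 (S = 100): V_0 = e^(−0.05)·[0.5775·0.0000 + 0.4225·7.2214] = 2.9023

£2.90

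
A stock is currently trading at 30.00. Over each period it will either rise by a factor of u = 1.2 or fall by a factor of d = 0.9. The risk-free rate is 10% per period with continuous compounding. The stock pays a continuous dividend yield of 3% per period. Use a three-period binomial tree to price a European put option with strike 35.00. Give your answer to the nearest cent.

Per-period risk-free factor R = e^0.1 = 1.1052; dividend-adjusted growth = e^(0.1−0.03) = 1.0725.
Risk-neutral probability p = (1.0725 − 0.9)/(1.2 − 0.9) = 0.1725/0.3000 = 0.5750
Terminal stock prices: S_uuu = 51.84, S_uud = 38.88, S_udd = 29.16, S_ddd = 21.87
Terminal payoffs (K − S): max(-16.84, 0) = 0, max(-3.88, 0) = 0, max(5.84, 0) = 5.84, max(13.13, 0) = 13.13
Node uu (S = 43.2): V_uu = e^(−0.1)·[0.5750·0.0000 + 0.4250·0.0000] = 0.0000
Node ud (S = 32.4): V_ud = e^(−0.1)·[0.5750·0.0000 + 0.4250·5.8400] = 2.2457
Node dd (S = 24.3): V_dd = e^(−0.1)·[0.5750·5.8400 + 0.4250·13.1300] = 8.0875
Node u (S = 36): V_u = e^(−0.1)·[0.5750·0.0000 + 0.4250·2.2457] = 0.8635
Node d (S = 27): V_d = e^(−0.1)·[0.5750·2.2457 + 0.4250·8.0875] = 4.2783
Node 0 (S = 30): V_0 = e^(−0.1)·[0.5750·0.8635 + 0.4250·4.2783] = 2.0944

2.09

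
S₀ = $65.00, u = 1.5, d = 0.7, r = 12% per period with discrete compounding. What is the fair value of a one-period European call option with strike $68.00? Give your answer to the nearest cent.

$13.83

Risk-neutral probability p = (1 + 0.12 − 0.7)/(1.5 − 0.7) = 0.4200/0.8000 = 0.5250
Terminal stock prices: S_u = 97.5, S_d = 45.5
Terminal payoffs (S − K): max(29.5, 0) = 29.5, max(-22.5, 0) = 0
Node 0 (S = 65): V_0 = 1/1.12·[0.5250·29.5000 + 0.4750·0.0000] = 13.8281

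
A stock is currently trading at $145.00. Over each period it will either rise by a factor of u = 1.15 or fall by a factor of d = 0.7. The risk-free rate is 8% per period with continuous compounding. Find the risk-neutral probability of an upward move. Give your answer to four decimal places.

Risk-neutral probability p = (e^0.08 − 0.7)/(1.15 − 0.7) = 0.3833/0.4500 = 0.8517

p = 0.8517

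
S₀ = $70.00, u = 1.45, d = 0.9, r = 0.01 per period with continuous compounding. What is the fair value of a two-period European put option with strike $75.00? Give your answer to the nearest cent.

Risk-neutral probability p = (e^0.01 − 0.9)/(1.45 − 0.9) = 0.1101/0.5500 = 0.2001
Terminal stock prices: S_uu = 147.2, S_ud = 91.35, S_dd = 56.7
Terminal payoffs (K − S): max(-72.18, 0) = 0, max(-16.35, 0) = 0, max(18.3, 0) = 18.3
Node u (S = 101.5): V_u = e^(−0.01)·[0.2001·0.0000 + 0.7999·0.0000] = 0.0000
Node d (S = 63): V_d = e^(−0.01)·[0.2001·0.0000 + 0.7999·18.3000] = 14.4927
Node 0 (S = 70): V_0 = e^(−0.01)·[0.2001·0.0000 + 0.7999·14.4927] = 11.4775

$11.48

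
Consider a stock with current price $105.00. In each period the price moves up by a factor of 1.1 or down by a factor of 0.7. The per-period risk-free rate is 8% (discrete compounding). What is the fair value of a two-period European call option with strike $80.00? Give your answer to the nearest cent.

Risk-neutral probability p = (1 + 0.08 − 0.7)/(1.1 − 0.7) = 0.3800/0.4000 = 0.9500
Terminal stock prices: S_uu = 127.1, S_ud = 80.85, S_dd = 51.45
Terminal payoffs (S − K): max(47.05, 0) = 47.05, max(0.85, 0) = 0.85, max(-28.55, 0) = 0
Node u (S = 115.5): V_u = 1/1.08·[0.9500·47.0500 + 0.0500·0.8500] = 41.4259
Node d (S = 73.5): V_d = 1/1.08·[0.9500·0.8500 + 0.0500·0.0000] = 0.7477
Node 0 (S = 105): V_0 = 1/1.08·[0.9500·41.4259 + 0.0500·0.7477] = 36.4741

$36.47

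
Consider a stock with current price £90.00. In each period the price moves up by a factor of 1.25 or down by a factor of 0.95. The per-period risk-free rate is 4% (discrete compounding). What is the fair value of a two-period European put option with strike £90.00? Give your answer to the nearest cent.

£3.98

Risk-neutral probability p = (1 + 0.04 − 0.95)/(1.25 − 0.95) = 0.0900/0.3000 = 0.3000
Terminal stock prices: S_uu = 140.6, S_ud = 106.9, S_dd = 81.22
Terminal payoffs (K − S): max(-50.62, 0) = 0, max(-16.88, 0) = 0, max(8.775, 0) = 8.775
Node u (S = 112.5): V_u = 1/1.04·[0.3000·0.0000 + 0.7000·0.0000] = 0.0000
Node d (S = 85.5): V_d = 1/1.04·[0.3000·0.0000 + 0.7000·8.7750] = 5.9063
Node 0 (S = 90): V_0 = 1/1.04·[0.3000·0.0000 + 0.7000·5.9063] = 3.9754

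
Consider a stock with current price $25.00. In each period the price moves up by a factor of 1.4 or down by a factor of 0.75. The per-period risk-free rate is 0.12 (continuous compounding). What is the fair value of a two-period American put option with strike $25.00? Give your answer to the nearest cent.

Risk-neutral probability p = (e^0.12 − 0.75)/(1.4 − 0.75) = 0.3775/0.6500 = 0.5808
Terminal stock prices: S_uu = 49, S_ud = 26.25, S_dd = 14.06
Terminal payoffs (K − S): max(-24, 0) = 0, max(-1.25, 0) = 0, max(10.94, 0) = 10.94
Node u (S = 35): continuation = e^(−0.12)·[0.5808·0.0000 + 0.4192·0.0000] = 0.0000; exercise value = 0.0000 ≤ continuation, so V_u = 0.0000
Node d (S = 18.75): continuation = e^(−0.12)·[0.5808·0.0000 + 0.4192·10.9375] = 4.0669; exercise value = 6.2500 > continuation, so V_d = 6.2500 (exercise)
Node 0 (S = 25): continuation = e^(−0.12)·[0.5808·0.0000 + 0.4192·6.2500] = 2.3239; exercise value = 0.0000 ≤ continuation, so V_0 = 2.3239

$2.32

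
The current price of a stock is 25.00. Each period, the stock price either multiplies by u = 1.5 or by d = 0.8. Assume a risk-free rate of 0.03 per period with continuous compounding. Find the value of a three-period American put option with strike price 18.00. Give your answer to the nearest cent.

1.43

Risk-neutral probability p = (e^0.03 − 0.8)/(1.5 − 0.8) = 0.2305/0.7000 = 0.3292
Terminal stock prices: S_uuu = 84.38, S_uud = 45, S_udd = 24, S_ddd = 12.8
Terminal payoffs (K − S): max(-66.38, 0) = 0, max(-27, 0) = 0, max(-6, 0) = 0, max(5.2, 0) = 5.2
Node uu (S = 56.25): continuation = e^(−0.03)·[0.3292·0.0000 + 0.6708·0.0000] = 0.0000; exercise value = 0.0000 ≤ continuation, so V_uu = 0.0000
Node ud (S = 30): continuation = e^(−0.03)·[0.3292·0.0000 + 0.6708·0.0000] = 0.0000; exercise value = 0.0000 ≤ continuation, so V_ud = 0.0000
Node dd (S = 16): continuation = e^(−0.03)·[0.3292·0.0000 + 0.6708·5.2000] = 3.3850; exercise value = 2.0000 ≤ continuation, so V_dd = 3.3850
Node u (S = 37.5): continuation = e^(−0.03)·[0.3292·0.0000 + 0.6708·0.0000] = 0.0000; exercise value = 0.0000 ≤ continuation, so V_u = 0.0000
Node d (S = 20): continuation = e^(−0.03)·[0.3292·0.0000 + 0.6708·3.3850] = 2.2035; exercise value = 0.0000 ≤ continuation, so V_d = 2.2035
Node 0 (S = 25): continuation = e^(−0.03)·[0.3292·0.0000 + 0.6708·2.2035] = 1.4344; exercise value = 0.0000 ≤ continuation, so V_0 = 1.4344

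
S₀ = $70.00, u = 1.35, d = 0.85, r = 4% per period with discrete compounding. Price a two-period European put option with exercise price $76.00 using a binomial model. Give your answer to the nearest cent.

$9.04

Risk-neutral probability p = (1 + 0.04 − 0.85)/(1.35 − 0.85) = 0.1900/0.5000 = 0.3800
Terminal stock prices: S_uu = 127.6, S_ud = 80.33, S_dd = 50.57
Terminal payoffs (K − S): max(-51.58, 0) = 0, max(-4.325, 0) = 0, max(25.43, 0) = 25.43
Node u (S = 94.5): V_u = 1/1.04·[0.3800·0.0000 + 0.6200·0.0000] = 0.0000
Node d (S = 59.5): V_d = 1/1.04·[0.3800·0.0000 + 0.6200·25.4250] = 15.1572
Node 0 (S = 70): V_0 = 1/1.04·[0.3800·0.0000 + 0.6200·15.1572] = 9.0360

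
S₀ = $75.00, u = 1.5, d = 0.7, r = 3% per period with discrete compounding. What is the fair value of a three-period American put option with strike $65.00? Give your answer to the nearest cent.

Risk-neutral probability p = (1 + 0.03 − 0.7)/(1.5 − 0.7) = 0.3300/0.8000 = 0.4125
Terminal stock prices: S_uuu = 253.1, S_uud = 118.1, S_udd = 55.12, S_ddd = 25.72
Terminal payoffs (K − S): max(-188.1, 0) = 0, max(-53.12, 0) = 0, max(9.875, 0) = 9.875, max(39.28, 0) = 39.28
Node uu (S = 168.8): continuation = 1/1.03·[0.4125·0.0000 + 0.5875·0.0000] = 0.0000; exercise value = 0.0000 ≤ continuation, so V_uu = 0.0000
Node ud (S = 78.75): continuation = 1/1.03·[0.4125·0.0000 + 0.5875·9.8750] = 5.6326; exercise value = 0.0000 ≤ continuation, so V_ud = 5.6326
Node dd (S = 36.75): continuation = 1/1.03·[0.4125·9.8750 + 0.5875·39.2750] = 26.3568; exercise value = 28.2500 > continuation, so V_dd = 28.2500 (exercise)
Node u (S = 112.5): continuation = 1/1.03·[0.4125·0.0000 + 0.5875·5.6326] = 3.2128; exercise value = 0.0000 ≤ continuation, so V_u = 3.2128
Node d (S = 52.5): continuation = 1/1.03·[0.4125·5.6326 + 0.5875·28.2500] = 18.3692; exercise value = 12.5000 ≤ continuation, so V_d = 18.3692
Node 0 (S = 75): continuation = 1/1.03·[0.4125·3.2128 + 0.5875·18.3692] = 11.7643; exercise value = 0.0000 ≤ continuation, so V_0 = 11.7643

$11.76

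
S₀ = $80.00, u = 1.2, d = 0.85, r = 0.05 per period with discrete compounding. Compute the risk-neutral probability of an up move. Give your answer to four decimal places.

Risk-neutral probability p = (1 + 0.05 − 0.85)/(1.2 − 0.85) = 0.2000/0.3500 = 0.5714

p = 0.5714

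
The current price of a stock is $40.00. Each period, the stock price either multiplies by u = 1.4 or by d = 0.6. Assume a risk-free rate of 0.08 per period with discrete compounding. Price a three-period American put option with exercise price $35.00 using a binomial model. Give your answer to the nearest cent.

$5.20

Risk-neutral probability p = (1 + 0.08 − 0.6)/(1.4 − 0.6) = 0.4800/0.8000 = 0.6000
Terminal stock prices: S_uuu = 109.8, S_uud = 47.04, S_udd = 20.16, S_ddd = 8.64
Terminal payoffs (K − S): max(-74.76, 0) = 0, max(-12.04, 0) = 0, max(14.84, 0) = 14.84, max(26.36, 0) = 26.36
Node uu (S = 78.4): continuation = 1/1.08·[0.6000·0.0000 + 0.4000·0.0000] = 0.0000; exercise value = 0.0000 ≤ continuation, so V_uu = 0.0000
Node ud (S = 33.6): continuation = 1/1.08·[0.6000·0.0000 + 0.4000·14.8400] = 5.4963; exercise value = 1.4000 ≤ continuation, so V_ud = 5.4963
Node dd (S = 14.4): continuation = 1/1.08·[0.6000·14.8400 + 0.4000·26.3600] = 18.0074; exercise value = 20.6000 > continuation, so V_dd = 20.6000 (exercise)
Node u (S = 56): continuation = 1/1.08·[0.6000·0.0000 + 0.4000·5.4963] = 2.0357; exercise value = 0.0000 ≤ continuation, so V_u = 2.0357
Node d (S = 24): continuation = 1/1.08·[0.6000·5.4963 + 0.4000·20.6000] = 10.6831; exercise value = 11.0000 > continuation, so V_d = 11.0000 (exercise)
Node 0 (S = 40): continuation = 1/1.08·[0.6000·2.0357 + 0.4000·11.0000] = 5.2050; exercise value = 0.0000 ≤ continuation, so V_0 = 5.2050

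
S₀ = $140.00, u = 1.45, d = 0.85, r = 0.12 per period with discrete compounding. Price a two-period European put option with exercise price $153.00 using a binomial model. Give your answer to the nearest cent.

$12.50

Risk-neutral probability p = (1 + 0.12 − 0.85)/(1.45 − 0.85) = 0.2700/0.6000 = 0.4500
Terminal stock prices: S_uu = 294.4, S_ud = 172.5, S_dd = 101.1
Terminal payoffs (K − S): max(-141.4, 0) = 0, max(-19.55, 0) = 0, max(51.85, 0) = 51.85
Node u (S = 203): V_u = 1/1.12·[0.4500·0.0000 + 0.5500·0.0000] = 0.0000
Node d (S = 119): V_d = 1/1.12·[0.4500·0.0000 + 0.5500·51.8500] = 25.4621
Node 0 (S = 140): V_0 = 1/1.12·[0.4500·0.0000 + 0.5500·25.4621] = 12.5037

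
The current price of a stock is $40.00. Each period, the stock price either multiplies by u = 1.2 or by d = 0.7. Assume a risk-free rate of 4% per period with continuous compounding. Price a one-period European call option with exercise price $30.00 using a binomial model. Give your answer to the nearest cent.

$11.79

Risk-neutral probability p = (e^0.04 − 0.7)/(1.2 − 0.7) = 0.3408/0.5000 = 0.6816
Terminal stock prices: S_u = 48, S_d = 28
Terminal payoffs (S − K): max(18, 0) = 18, max(-2, 0) = 0
Node 0 (S = 40): V_0 = e^(−0.04)·[0.6816·18.0000 + 0.3184·0.0000] = 11.7881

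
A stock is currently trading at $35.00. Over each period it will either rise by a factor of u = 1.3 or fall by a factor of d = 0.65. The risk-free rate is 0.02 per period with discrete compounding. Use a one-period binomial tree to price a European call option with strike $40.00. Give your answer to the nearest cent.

Risk-neutral probability p = (1 + 0.02 − 0.65)/(1.3 − 0.65) = 0.3700/0.6500 = 0.5692
Terminal stock prices: S_u = 45.5, S_d = 22.75
Terminal payoffs (S − K): max(5.5, 0) = 5.5, max(-17.25, 0) = 0
Node 0 (S = 35): V_0 = 1/1.02·[0.5692·5.5000 + 0.4308·0.0000] = 3.0694

$3.07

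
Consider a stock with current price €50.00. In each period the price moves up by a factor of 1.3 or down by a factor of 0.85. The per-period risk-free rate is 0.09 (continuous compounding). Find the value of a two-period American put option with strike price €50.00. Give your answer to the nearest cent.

Risk-neutral probability p = (e^0.09 − 0.85)/(1.3 − 0.85) = 0.2442/0.4500 = 0.5426
Terminal stock prices: S_uu = 84.5, S_ud = 55.25, S_dd = 36.12
Terminal payoffs (K − S): max(-34.5, 0) = 0, max(-5.25, 0) = 0, max(13.88, 0) = 13.88
Node u (S = 65): continuation = e^(−0.09)·[0.5426·0.0000 + 0.4574·0.0000] = 0.0000; exercise value = 0.0000 ≤ continuation, so V_u = 0.0000
Node d (S = 42.5): continuation = e^(−0.09)·[0.5426·0.0000 + 0.4574·13.8750] = 5.8001; exercise value = 7.5000 > continuation, so V_d = 7.5000 (exercise)
Node 0 (S = 50): continuation = e^(−0.09)·[0.5426·0.0000 + 0.4574·7.5000] = 3.1352; exercise value = 0.0000 ≤ continuation, so V_0 = 3.1352

€3.14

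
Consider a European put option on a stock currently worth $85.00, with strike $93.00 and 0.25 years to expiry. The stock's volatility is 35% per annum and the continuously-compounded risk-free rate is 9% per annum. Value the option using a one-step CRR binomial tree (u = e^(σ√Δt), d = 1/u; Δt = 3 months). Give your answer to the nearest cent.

$10.14

CRR parameters: u = e^(σ√Δt) = e^(0.35·√0.25) = 1.1912, d = 1/u = 0.8395
Per-period rate: rΔt = 0.09·0.25 = 0.0225, so R = e^0.0225 = 1.0228
Risk-neutral probability p = (e^0.0225 − 0.8395)/(1.1912 − 0.8395) = 0.1833/0.3518 = 0.5210
Terminal stock prices: S_u = 101.3, S_d = 71.35
Terminal payoffs (K − S): max(-8.256, 0) = 0, max(21.65, 0) = 21.65
Node 0 (S = 85): V_0 = e^(−0.0225)·[0.5210·0.0000 + 0.4790·21.6462] = 10.1369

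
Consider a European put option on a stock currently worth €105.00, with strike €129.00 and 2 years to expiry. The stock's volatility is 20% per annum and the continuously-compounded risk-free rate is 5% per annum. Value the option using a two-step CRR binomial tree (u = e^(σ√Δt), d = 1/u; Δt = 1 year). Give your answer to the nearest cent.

€20.07

CRR parameters: u = e^(σ√Δt) = e^(0.2·√1) = 1.2214, d = 1/u = 0.8187
Per-period rate: rΔt = 0.05·1 = 0.05, so R = e^0.05 = 1.0513
Risk-neutral probability p = (e^0.05 − 0.8187)/(1.2214 − 0.8187) = 0.2325/0.4027 = 0.5775
Terminal stock prices: S_uu = 156.6, S_ud = 105, S_dd = 70.38
Terminal payoffs (K − S): max(-27.64, 0) = 0, max(24, 0) = 24, max(58.62, 0) = 58.62
Node u (S = 128.2): V_u = e^(−0.05)·[0.5775·0.0000 + 0.4225·24.0000] = 9.6456
Node d (S = 85.97): V_d = e^(−0.05)·[0.5775·24.0000 + 0.4225·58.6164] = 36.7419
Node 0 (S = 105): V_0 = e^(−0.05)·[0.5775·9.6456 + 0.4225·36.7419] = 20.0652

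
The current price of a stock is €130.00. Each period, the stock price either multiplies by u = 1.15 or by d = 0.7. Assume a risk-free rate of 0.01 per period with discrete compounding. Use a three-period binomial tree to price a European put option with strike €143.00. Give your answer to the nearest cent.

€26.16

Risk-neutral probability p = (1 + 0.01 − 0.7)/(1.15 − 0.7) = 0.3100/0.4500 = 0.6889
Terminal stock prices: S_uuu = 197.7, S_uud = 120.3, S_udd = 73.25, S_ddd = 44.59
Terminal payoffs (K − S): max(-54.71, 0) = 0, max(22.65, 0) = 22.65, max(69.75, 0) = 69.75, max(98.41, 0) = 98.41
Node uu (S = 171.9): V_uu = 1/1.01·[0.6889·0.0000 + 0.3111·22.6525] = 6.9777
Node ud (S = 104.6): V_ud = 1/1.01·[0.6889·22.6525 + 0.3111·69.7450] = 36.9342
Node dd (S = 63.7): V_dd = 1/1.01·[0.6889·69.7450 + 0.3111·98.4100] = 77.8842
Node u (S = 149.5): V_u = 1/1.01·[0.6889·6.9777 + 0.3111·36.9342] = 16.1361
Node d (S = 91): V_d = 1/1.01·[0.6889·36.9342 + 0.3111·77.8842] = 49.1823
Node 0 (S = 130): V_0 = 1/1.01·[0.6889·16.1361 + 0.3111·49.1823] = 26.1556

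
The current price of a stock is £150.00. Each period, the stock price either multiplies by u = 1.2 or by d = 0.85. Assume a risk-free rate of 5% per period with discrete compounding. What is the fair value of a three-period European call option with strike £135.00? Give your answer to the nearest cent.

Risk-neutral probability p = (1 + 0.05 − 0.85)/(1.2 − 0.85) = 0.2000/0.3500 = 0.5714
Terminal stock prices: S_uuu = 259.2, S_uud = 183.6, S_udd = 130, S_ddd = 92.12
Terminal payoffs (S − K): max(124.2, 0) = 124.2, max(48.6, 0) = 48.6, max(-4.95, 0) = 0, max(-42.88, 0) = 0
Node uu (S = 216): V_uu = 1/1.05·[0.5714·124.2000 + 0.4286·48.6000] = 87.4286
Node ud (S = 153): V_ud = 1/1.05·[0.5714·48.6000 + 0.4286·0.0000] = 26.4490
Node dd (S = 108.4): V_dd = 1/1.05·[0.5714·0.0000 + 0.4286·0.0000] = 0.0000
Node u (S = 180): V_u = 1/1.05·[0.5714·87.4286 + 0.4286·26.4490] = 58.3757
Node d (S = 127.5): V_d = 1/1.05·[0.5714·26.4490 + 0.4286·0.0000] = 14.3940
Node 0 (S = 150): V_0 = 1/1.05·[0.5714·58.3757 + 0.4286·14.3940] = 37.6442

£37.64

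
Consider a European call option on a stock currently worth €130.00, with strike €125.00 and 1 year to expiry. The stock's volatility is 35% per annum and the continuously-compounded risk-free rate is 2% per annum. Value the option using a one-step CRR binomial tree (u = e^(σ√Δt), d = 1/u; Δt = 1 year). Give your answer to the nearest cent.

CRR parameters: u = e^(σ√Δt) = e^(0.35·√1) = 1.4191, d = 1/u = 0.7047
Per-period rate: rΔt = 0.02·1 = 0.02, so R = e^0.02 = 1.0202
Risk-neutral probability p = (e^0.02 − 0.7047)/(1.4191 − 0.7047) = 0.3155/0.7144 = 0.4417
Terminal stock prices: S_u = 184.5, S_d = 91.61
Terminal payoffs (S − K): max(59.48, 0) = 59.48, max(-33.39, 0) = 0
Node 0 (S = 130): V_0 = e^(−0.02)·[0.4417·59.4788 + 0.5583·0.0000] = 25.7493

€25.75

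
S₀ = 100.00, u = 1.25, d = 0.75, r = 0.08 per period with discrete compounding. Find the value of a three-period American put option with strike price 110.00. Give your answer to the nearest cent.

Risk-neutral probability p = (1 + 0.08 − 0.75)/(1.25 − 0.75) = 0.3300/0.5000 = 0.6600
Terminal stock prices: S_uuu = 195.3, S_uud = 117.2, S_udd = 70.31, S_ddd = 42.19
Terminal payoffs (K − S): max(-85.31, 0) = 0, max(-7.188, 0) = 0, max(39.69, 0) = 39.69, max(67.81, 0) = 67.81
Node uu (S = 156.2): continuation = 1/1.08·[0.6600·0.0000 + 0.3400·0.0000] = 0.0000; exercise value = 0.0000 ≤ continuation, so V_uu = 0.0000
Node ud (S = 93.75): continuation = 1/1.08·[0.6600·0.0000 + 0.3400·39.6875] = 12.4942; exercise value = 16.2500 > continuation, so V_ud = 16.2500 (exercise)
Node dd (S = 56.25): continuation = 1/1.08·[0.6600·39.6875 + 0.3400·67.8125] = 45.6019; exercise value = 53.7500 > continuation, so V_dd = 53.7500 (exercise)
Node u (S = 125): continuation = 1/1.08·[0.6600·0.0000 + 0.3400·16.2500] = 5.1157; exercise value = 0.0000 ≤ continuation, so V_u = 5.1157
Node d (S = 75): continuation = 1/1.08·[0.6600·16.2500 + 0.3400·53.7500] = 26.8519; exercise value = 35.0000 > continuation, so V_d = 35.0000 (exercise)
Node 0 (S = 100): continuation = 1/1.08·[0.6600·5.1157 + 0.3400·35.0000] = 14.1448; exercise value = 10.0000 ≤ continuation, so V_0 = 14.1448

14.14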